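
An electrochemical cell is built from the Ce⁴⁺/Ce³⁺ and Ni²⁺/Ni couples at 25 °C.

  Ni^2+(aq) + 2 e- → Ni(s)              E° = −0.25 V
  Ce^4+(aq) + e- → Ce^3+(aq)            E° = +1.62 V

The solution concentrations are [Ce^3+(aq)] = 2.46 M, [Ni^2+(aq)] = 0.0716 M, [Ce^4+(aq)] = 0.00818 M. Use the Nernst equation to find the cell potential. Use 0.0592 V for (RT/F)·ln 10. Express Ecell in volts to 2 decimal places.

Since E°(Ce⁴⁺/Ce³⁺) > E°(Ni²⁺/Ni), Ce⁴⁺/Ce³⁺ serves as the cathode.
E°cell = +1.62 − (−0.25) = +1.87 V, with n = 2 electrons transferred.
Balancing gives 2 Ce^4+(aq) + Ni(s) → 2 Ce^3+(aq) + Ni^2+(aq); hence Q = ([Ce^3+(aq)]^2·[Ni^2+(aq)]) / [Ce^4+(aq)]^2 = 6.48×10^3 (log Q = 3.811).
E = E° − (0.0592/n)·log Q = +1.87 − (0.0592/2)(3.811) = +1.76 V.

+1.76 V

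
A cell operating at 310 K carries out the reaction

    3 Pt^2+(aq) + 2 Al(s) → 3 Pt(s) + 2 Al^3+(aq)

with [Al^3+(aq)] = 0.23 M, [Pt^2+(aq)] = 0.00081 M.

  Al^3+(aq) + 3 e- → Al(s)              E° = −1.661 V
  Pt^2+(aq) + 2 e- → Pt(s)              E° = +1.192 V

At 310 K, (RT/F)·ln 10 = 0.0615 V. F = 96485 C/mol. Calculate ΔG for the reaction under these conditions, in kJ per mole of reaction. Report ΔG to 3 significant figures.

E°cell = +1.192 − (−1.661) = +2.853 V; the balanced reaction transfers n = 6 electrons.
Here Q = [Al^3+(aq)]^2 / [Pt^2+(aq)]^3 = 9.95×10^7 (log Q = 7.998), giving E = +2.853 − (0.0615/6)·(7.998) = +2.7710 V.
Then ΔG = −nFE = −6 × 96485 × +2.7710 J/mol = −1600 kJ/mol.

−1600 kJ/mol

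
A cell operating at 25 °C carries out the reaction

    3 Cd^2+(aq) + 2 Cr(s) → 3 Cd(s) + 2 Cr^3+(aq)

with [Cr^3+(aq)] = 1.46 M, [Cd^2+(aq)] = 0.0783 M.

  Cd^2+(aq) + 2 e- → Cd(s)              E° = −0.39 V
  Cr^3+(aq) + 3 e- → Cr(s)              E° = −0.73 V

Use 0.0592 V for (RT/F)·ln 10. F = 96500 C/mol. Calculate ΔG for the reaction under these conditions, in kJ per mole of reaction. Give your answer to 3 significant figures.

−176 kJ/mol

With Cd²⁺/Cd reduced at the cathode, E°cell = −0.39 − (−0.73) = +0.34 V and n = 6.
The reaction quotient is [Cr^3+(aq)]^2 / [Cd^2+(aq)]^3 = 4.44×10^3; by Nernst, E = +0.34 − (0.0592/6)(3.647) = +0.3040 V.
ΔG = −nFE = −(6)(96500)(+0.3040) J/mol = −176 kJ/mol.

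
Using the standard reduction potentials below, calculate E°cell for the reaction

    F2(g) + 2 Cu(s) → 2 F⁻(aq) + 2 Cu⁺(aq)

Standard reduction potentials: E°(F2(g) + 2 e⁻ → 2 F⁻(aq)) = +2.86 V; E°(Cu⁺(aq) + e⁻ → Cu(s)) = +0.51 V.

+2.35 V

In the reaction as written, F2(g) is reduced (cathode) and Cu⁺(aq) is produced by oxidation at the anode.
E°cell = E°(cathode) − E°(anode) = +2.86 − (+0.51) = +2.35 V.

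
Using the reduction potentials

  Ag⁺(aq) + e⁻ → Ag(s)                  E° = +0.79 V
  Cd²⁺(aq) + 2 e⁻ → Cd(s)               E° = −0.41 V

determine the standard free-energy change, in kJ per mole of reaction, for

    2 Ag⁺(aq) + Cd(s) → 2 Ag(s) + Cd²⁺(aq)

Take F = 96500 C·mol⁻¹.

In the reaction as written Ag⁺(aq) is reduced, so the Ag⁺/Ag couple is the cathode and Cd²⁺/Cd is the anode.
E°cell = +0.79 − (−0.41) = +1.20 V; balancing electrons gives n = 2.
ΔG° = −nFE°cell = −(2)(96500)(+1.20) J/mol = −232 kJ/mol.

−232 kJ/mol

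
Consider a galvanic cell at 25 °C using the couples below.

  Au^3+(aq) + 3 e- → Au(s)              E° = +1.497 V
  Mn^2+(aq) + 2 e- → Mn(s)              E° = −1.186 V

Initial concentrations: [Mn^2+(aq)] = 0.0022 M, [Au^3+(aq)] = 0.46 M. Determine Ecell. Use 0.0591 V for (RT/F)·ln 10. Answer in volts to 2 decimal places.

Au³⁺/Au is reduced (cathode, E° = +1.497 V) and Mn²⁺/Mn is oxidized (anode).
The standard potential is +1.497 − (−1.186) = +2.683 V and the balanced reaction transfers n = 6 electrons.
The balanced reaction is 2 Au^3+(aq) + 3 Mn(s) → 2 Au(s) + 3 Mn^2+(aq), so Q = [Mn^2+(aq)]^3 / [Au^3+(aq)]^2 = 5.03×10^−8 and log Q = −7.298.
By the Nernst equation, E = +2.683 − (0.0591/6)·(−7.298) = +2.75 V.

+2.75 V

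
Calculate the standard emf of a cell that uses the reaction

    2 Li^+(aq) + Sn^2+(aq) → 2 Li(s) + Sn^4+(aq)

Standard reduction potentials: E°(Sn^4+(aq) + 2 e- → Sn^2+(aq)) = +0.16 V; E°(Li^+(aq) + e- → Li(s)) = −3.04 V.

−3.20 V

In the reaction as written, Li^+(aq) is reduced (cathode) and Sn^4+(aq) is produced by oxidation at the anode.
E°cell = E°(cathode) − E°(anode) = −3.04 − (+0.16) = −3.20 V.
The negative E°cell means the reaction is non-spontaneous in the direction written.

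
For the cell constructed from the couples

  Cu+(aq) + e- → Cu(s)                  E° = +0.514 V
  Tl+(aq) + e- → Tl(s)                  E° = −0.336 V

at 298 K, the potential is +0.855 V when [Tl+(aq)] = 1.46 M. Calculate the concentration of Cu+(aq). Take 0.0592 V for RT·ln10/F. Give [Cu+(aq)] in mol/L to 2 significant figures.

1.8 M

The Cu⁺/Cu couple has the larger reduction potential, so it is the cathode: E°cell = +0.514 − (−0.336) = +0.850 V and n = 1.
From the Nernst equation, log Q = n(E° − E)/0.0592 = 1·(+0.850 − (+0.855))/0.0592 = −0.084.
Balancing electrons gives Cu+(aq) + Tl(s) → Cu(s) + Tl+(aq); thus Q = [Tl+(aq)] / [Cu+(aq)].
Solving for the unknown gives log [Cu+(aq)] = 0.248, so [Cu+(aq)] ≈ 1.8 M.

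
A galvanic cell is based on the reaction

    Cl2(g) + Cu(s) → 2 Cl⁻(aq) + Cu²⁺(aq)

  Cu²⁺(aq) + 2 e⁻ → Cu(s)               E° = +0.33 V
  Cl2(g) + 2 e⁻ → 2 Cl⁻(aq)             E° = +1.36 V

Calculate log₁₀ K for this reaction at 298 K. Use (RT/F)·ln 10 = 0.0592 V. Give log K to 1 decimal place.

The Cl₂/Cl⁻ couple is reduced (cathode); E°cell = +1.36 − (+0.33) = +1.03 V with n = 2.
At equilibrium E = 0, so log K = nE°cell / 0.0592 = (2)(+1.03) / 0.0592 = 34.8.

log K = 34.8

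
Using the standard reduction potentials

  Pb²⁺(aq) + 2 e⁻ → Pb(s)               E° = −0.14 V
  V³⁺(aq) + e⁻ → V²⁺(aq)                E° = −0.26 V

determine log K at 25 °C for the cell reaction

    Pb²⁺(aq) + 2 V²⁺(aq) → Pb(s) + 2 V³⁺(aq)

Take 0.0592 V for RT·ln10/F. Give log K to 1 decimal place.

The Pb²⁺/Pb couple is reduced (cathode); E°cell = −0.14 − (−0.26) = +0.12 V with n = 2.
At equilibrium E = 0, so log K = nE°cell / 0.0592 = (2)(+0.12) / 0.0592 = 4.1.

log K = 4.1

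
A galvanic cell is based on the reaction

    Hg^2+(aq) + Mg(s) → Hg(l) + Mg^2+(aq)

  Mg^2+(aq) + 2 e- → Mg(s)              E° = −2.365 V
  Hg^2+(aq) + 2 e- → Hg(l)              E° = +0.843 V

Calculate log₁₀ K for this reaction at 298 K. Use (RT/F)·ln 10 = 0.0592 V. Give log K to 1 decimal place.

The Hg²⁺/Hg couple is reduced (cathode); E°cell = +0.843 − (−2.365) = +3.208 V with n = 2.
At equilibrium E = 0, so log K = nE°cell / 0.0592 = (2)(+3.208) / 0.0592 = 108.4.

log K = 108.4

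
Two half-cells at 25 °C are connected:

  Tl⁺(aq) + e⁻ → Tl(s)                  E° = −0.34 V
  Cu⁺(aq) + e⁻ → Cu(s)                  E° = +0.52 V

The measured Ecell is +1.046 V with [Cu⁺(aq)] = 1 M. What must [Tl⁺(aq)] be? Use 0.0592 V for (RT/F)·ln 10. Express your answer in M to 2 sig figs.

The Cu⁺/Cu couple has the larger reduction potential, so it is the cathode: E°cell = +0.52 − (−0.34) = +0.86 V and n = 1.
Rearranging E = E° − (0.0592/n)·log Q gives log Q = 1(+0.86 − (+1.046))/0.0592 = −3.142.
For Cu⁺(aq) + Tl(s) → Cu(s) + Tl⁺(aq), the reaction quotient is Q = [Tl⁺(aq)] / [Cu⁺(aq)].
Substituting the known concentrations and solving, log [Tl⁺(aq)] = −3.142 and [Tl⁺(aq)] = 0.00072 M.

0.00072 M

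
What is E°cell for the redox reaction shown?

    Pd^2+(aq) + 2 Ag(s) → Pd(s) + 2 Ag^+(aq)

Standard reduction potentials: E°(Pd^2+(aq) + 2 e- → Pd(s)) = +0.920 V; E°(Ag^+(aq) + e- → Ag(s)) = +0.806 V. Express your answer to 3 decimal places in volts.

+0.114 V

Pd^2+(aq) gains electrons, so the Pd²⁺/Pd couple is the cathode; the Ag⁺/Ag couple is the anode.
E°cell = E°(cathode) − E°(anode) = +0.920 − (+0.806) = +0.114 V.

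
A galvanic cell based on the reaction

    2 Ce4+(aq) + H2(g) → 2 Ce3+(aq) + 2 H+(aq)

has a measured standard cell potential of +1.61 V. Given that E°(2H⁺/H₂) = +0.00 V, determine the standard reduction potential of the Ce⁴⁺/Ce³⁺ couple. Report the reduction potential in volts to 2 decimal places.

In the reaction as written the Ce⁴⁺/Ce³⁺ couple is reduced (cathode) and 2H⁺/H₂ is oxidized (anode), so E°cell = E°(Ce⁴⁺/Ce³⁺) − E°(2H⁺/H₂).
E°(Ce⁴⁺/Ce³⁺) = E°cell + E°(anode) = +1.61 + (+0.00) = +1.61 V.

+1.61 V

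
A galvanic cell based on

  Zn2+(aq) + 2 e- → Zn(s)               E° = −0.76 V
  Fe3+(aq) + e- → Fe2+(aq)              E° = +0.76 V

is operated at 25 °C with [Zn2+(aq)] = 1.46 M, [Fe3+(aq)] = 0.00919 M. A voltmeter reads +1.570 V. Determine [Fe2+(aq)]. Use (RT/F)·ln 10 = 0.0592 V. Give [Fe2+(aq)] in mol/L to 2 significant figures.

0.0011 M

Fe³⁺/Fe²⁺ is the cathode (higher E°); E°cell = +0.76 − (−0.76) = +1.52 V with n = 2.
Rearranging E = E° − (0.0592/n)·log Q gives log Q = 2(+1.52 − (+1.570))/0.0592 = −1.689.
The balanced reaction is 2 Fe3+(aq) + Zn(s) → 2 Fe2+(aq) + Zn2+(aq), so Q = ([Fe2+(aq)]^2·[Zn2+(aq)]) / [Fe3+(aq)]^2.
Isolating [Fe2+(aq)] in Q = 10^{−1.689} yields log [Fe2+(aq)] = −2.963, i.e. 0.0011 M.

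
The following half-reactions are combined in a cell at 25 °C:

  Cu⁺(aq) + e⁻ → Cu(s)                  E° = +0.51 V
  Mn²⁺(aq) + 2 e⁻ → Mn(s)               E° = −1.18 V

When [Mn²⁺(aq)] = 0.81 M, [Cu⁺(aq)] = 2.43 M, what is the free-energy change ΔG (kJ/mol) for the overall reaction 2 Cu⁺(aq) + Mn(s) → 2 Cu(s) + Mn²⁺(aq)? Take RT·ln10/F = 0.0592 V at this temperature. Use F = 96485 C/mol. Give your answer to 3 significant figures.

The standard cell potential is +0.51 − (−1.18) = +1.69 V, with n = 2 electrons in the balanced equation.
Q = [Mn²⁺(aq)] / [Cu⁺(aq)]^2 = 0.137, so log Q = −0.863 and E = +1.69 − (0.0592/2)(−0.863) = +1.7155 V.
ΔG = −nFE = −(2)(96485)(+1.7155) J/mol = −331 kJ/mol.

−331 kJ/mol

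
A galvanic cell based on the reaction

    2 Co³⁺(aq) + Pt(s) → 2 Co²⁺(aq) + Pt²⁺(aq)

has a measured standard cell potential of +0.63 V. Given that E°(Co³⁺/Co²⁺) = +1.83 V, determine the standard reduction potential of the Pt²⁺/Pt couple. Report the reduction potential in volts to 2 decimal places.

In the reaction as written the Co³⁺/Co²⁺ couple is reduced (cathode) and Pt²⁺/Pt is oxidized (anode), so E°cell = E°(Co³⁺/Co²⁺) − E°(Pt²⁺/Pt).
E°(Pt²⁺/Pt) = E°(cathode) − E°cell = +1.83 − (+0.63) = +1.20 V.

+1.20 V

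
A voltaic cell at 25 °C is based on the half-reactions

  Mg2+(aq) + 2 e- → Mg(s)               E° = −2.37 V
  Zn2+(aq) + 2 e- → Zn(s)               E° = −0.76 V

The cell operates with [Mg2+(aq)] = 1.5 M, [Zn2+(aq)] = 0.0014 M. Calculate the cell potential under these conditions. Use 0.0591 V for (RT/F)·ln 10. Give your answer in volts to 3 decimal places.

Zn²⁺/Zn is reduced (cathode, E° = −0.76 V) and Mg²⁺/Mg is oxidized (anode).
E°cell = −0.76 − (−2.37) = +1.61 V, with n = 2 electrons transferred.
The balanced reaction is Zn2+(aq) + Mg(s) → Zn(s) + Mg2+(aq), so Q = [Mg2+(aq)] / [Zn2+(aq)] = 1.07×10^3 and log Q = 3.030.
Applying E = E° − (RT ln10/nF)·log Q gives +1.61 − (0.0591/2)(3.030) = +1.520 V.

+1.520 V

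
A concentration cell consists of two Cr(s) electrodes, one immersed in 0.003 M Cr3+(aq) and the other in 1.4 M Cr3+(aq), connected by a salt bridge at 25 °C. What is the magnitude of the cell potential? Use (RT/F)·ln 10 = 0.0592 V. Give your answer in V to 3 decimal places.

For a concentration cell E°cell = 0, since both electrodes use the same couple.
The compartment with the higher Cr3+(aq) concentration (1.4 M) acts as the cathode; ions are reduced there and produced at the dilute (0.003 M) anode.
With n = 3, Ecell = −(0.0592/3)·log([dilute]/[conc]) = −(0.0592/3)·log(0.003/1.4) = +0.053 V.

0.053 V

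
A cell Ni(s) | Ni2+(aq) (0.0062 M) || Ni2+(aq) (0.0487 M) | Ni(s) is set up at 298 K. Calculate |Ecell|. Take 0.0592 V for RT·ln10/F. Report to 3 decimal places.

0.026 V

For a concentration cell E°cell = 0, since both electrodes use the same couple.
The compartment with the higher Ni2+(aq) concentration (0.0487 M) acts as the cathode; ions are reduced there and produced at the dilute (0.0062 M) anode.
With n = 2, Ecell = −(0.0592/2)·log([dilute]/[conc]) = −(0.0592/2)·log(0.0062/0.0487) = +0.026 V.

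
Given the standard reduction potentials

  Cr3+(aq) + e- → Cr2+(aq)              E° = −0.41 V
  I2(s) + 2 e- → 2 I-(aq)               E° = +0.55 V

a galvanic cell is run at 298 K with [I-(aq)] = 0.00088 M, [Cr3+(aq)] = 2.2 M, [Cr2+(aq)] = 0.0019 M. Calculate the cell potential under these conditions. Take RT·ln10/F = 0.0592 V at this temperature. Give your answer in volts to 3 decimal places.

Since E°(I₂/I⁻) > E°(Cr³⁺/Cr²⁺), I₂/I⁻ serves as the cathode.
The standard potential is +0.55 − (−0.41) = +0.96 V and the balanced reaction transfers n = 2 electrons.
The balanced reaction is I2(s) + 2 Cr2+(aq) → 2 I-(aq) + 2 Cr3+(aq), so Q = ([I-(aq)]^2·[Cr3+(aq)]^2) / [Cr2+(aq)]^2 = 1.04 and log Q = 0.016.
Applying E = E° − (RT ln10/nF)·log Q gives +0.96 − (0.0592/2)(0.016) = +0.960 V.

+0.960 V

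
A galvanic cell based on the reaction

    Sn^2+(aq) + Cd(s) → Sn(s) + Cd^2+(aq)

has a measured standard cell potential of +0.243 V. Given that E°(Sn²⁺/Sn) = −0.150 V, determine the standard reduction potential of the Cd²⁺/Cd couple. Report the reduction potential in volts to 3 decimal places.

In the reaction as written the Sn²⁺/Sn couple is reduced (cathode) and Cd²⁺/Cd is oxidized (anode), so E°cell = E°(Sn²⁺/Sn) − E°(Cd²⁺/Cd).
E°(Cd²⁺/Cd) = E°(cathode) − E°cell = −0.150 − (+0.243) = −0.393 V.

−0.393 V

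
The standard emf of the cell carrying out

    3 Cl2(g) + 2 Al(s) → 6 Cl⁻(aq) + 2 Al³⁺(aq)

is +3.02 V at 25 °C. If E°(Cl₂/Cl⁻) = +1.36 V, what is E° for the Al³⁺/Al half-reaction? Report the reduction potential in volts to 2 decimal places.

In the reaction as written the Cl₂/Cl⁻ couple is reduced (cathode) and Al³⁺/Al is oxidized (anode), so E°cell = E°(Cl₂/Cl⁻) − E°(Al³⁺/Al).
E°(Al³⁺/Al) = E°(cathode) − E°cell = +1.36 − (+3.02) = −1.66 V.

−1.66 V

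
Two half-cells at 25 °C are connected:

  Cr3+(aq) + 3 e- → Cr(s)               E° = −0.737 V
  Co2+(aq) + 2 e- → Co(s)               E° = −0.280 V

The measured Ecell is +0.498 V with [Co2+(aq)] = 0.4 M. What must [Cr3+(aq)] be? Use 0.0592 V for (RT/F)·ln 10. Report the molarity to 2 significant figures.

0.0021 M

With Co²⁺/Co at the cathode and Cr³⁺/Cr at the anode, E°cell = −0.280 − (−0.737) = +0.457 V (n = 6).
Since E = E° − (0.0592/n)·log Q, log Q = n(E° − E)/0.0592 = −4.155.
Balancing electrons gives 3 Co2+(aq) + 2 Cr(s) → 3 Co(s) + 2 Cr3+(aq); thus Q = [Cr3+(aq)]^2 / [Co2+(aq)]^3.
Isolating [Cr3+(aq)] in Q = 10^{−4.155} yields log [Cr3+(aq)] = −2.674, i.e. 0.0021 M.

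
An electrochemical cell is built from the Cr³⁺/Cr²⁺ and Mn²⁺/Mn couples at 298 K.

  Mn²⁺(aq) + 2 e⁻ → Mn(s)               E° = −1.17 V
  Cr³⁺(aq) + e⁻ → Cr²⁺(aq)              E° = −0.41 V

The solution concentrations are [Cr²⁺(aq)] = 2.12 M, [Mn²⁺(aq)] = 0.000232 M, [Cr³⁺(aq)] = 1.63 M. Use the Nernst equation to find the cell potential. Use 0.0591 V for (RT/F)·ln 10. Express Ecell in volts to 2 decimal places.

+0.86 V

The Cr³⁺/Cr²⁺ couple has the more positive E°, so it is the cathode; Mn²⁺/Mn is the anode.
E°cell = −0.41 − (−1.17) = +0.76 V, with n = 2 electrons transferred.
Balancing gives 2 Cr³⁺(aq) + Mn(s) → 2 Cr²⁺(aq) + Mn²⁺(aq); hence Q = ([Cr²⁺(aq)]^2·[Mn²⁺(aq)]) / [Cr³⁺(aq)]^2 = 0.000392 (log Q = −3.406).
By the Nernst equation, E = +0.76 − (0.0591/2)·(−3.406) = +0.86 V.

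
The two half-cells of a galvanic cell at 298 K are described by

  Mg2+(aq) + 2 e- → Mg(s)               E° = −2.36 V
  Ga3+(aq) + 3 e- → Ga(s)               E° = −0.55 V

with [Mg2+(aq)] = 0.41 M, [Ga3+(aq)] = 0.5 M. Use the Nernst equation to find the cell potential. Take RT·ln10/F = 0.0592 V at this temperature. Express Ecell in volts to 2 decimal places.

+1.82 V

The Ga³⁺/Ga couple has the more positive E°, so it is the cathode; Mg²⁺/Mg is the anode.
E°cell = E°cat − E°an = −0.55 − (−2.36) = +1.81 V; n = 6.
Balancing gives 2 Ga3+(aq) + 3 Mg(s) → 2 Ga(s) + 3 Mg2+(aq); hence Q = [Mg2+(aq)]^3 / [Ga3+(aq)]^2 = 0.276 (log Q = −0.560).
By the Nernst equation, E = +1.81 − (0.0592/6)·(−0.560) = +1.82 V.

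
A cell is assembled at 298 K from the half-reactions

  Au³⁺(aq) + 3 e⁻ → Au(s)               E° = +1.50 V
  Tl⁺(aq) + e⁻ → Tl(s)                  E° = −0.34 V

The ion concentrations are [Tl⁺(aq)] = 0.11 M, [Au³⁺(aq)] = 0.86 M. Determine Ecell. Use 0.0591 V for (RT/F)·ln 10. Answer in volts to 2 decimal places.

+1.90 V

Since E°(Au³⁺/Au) > E°(Tl⁺/Tl), Au³⁺/Au serves as the cathode.
E°cell = +1.50 − (−0.34) = +1.84 V, with n = 3 electrons transferred.
The balanced reaction is Au³⁺(aq) + 3 Tl(s) → Au(s) + 3 Tl⁺(aq), so Q = [Tl⁺(aq)]^3 / [Au³⁺(aq)] = 0.00155 and log Q = −2.810.
Applying E = E° − (RT ln10/nF)·log Q gives +1.84 − (0.0591/3)(−2.810) = +1.90 V.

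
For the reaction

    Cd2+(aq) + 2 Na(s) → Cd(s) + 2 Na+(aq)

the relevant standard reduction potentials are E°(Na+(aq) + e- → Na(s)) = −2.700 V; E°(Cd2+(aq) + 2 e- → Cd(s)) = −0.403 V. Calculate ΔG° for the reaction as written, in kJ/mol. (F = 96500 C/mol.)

−443 kJ/mol

In the reaction as written Cd2+(aq) is reduced, so the Cd²⁺/Cd couple is the cathode and Na⁺/Na is the anode.
E°cell = −0.403 − (−2.700) = +2.297 V; balancing electrons gives n = 2.
ΔG° = −nFE°cell = −(2)(96500)(+2.297) J/mol = −443 kJ/mol.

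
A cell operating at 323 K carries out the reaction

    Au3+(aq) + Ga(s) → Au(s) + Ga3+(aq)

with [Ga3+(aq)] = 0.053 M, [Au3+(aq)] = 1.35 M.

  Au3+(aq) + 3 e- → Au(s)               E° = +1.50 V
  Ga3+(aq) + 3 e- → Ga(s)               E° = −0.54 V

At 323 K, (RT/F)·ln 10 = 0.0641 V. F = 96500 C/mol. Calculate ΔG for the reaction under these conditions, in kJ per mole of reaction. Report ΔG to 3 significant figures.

With Au³⁺/Au reduced at the cathode, E°cell = +1.50 − (−0.54) = +2.04 V and n = 3.
Here Q = [Ga3+(aq)] / [Au3+(aq)] = 0.0393 (log Q = −1.406), giving E = +2.04 − (0.0641/3)·(−1.406) = +2.0700 V.
Finally ΔG = −nFE = −(3)(96500 C/mol)(+2.0700 V) = −599 kJ/mol.

−599 kJ/mol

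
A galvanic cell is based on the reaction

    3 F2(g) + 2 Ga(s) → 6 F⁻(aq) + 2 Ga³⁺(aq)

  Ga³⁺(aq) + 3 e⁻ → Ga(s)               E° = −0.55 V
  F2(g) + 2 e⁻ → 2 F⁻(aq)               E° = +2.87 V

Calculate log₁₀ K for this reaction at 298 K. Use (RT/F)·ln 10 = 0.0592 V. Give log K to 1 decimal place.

log K = 346.6

The F₂/F⁻ couple is reduced (cathode); E°cell = +2.87 − (−0.55) = +3.42 V with n = 6.
At equilibrium E = 0, so log K = nE°cell / 0.0592 = (6)(+3.42) / 0.0592 = 346.6.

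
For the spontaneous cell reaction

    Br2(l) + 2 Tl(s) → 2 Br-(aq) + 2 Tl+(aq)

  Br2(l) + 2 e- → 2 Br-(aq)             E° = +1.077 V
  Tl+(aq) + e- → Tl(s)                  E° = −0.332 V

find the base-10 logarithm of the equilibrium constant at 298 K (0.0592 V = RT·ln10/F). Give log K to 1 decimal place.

log K = 47.6

The Br₂/Br⁻ couple is reduced (cathode); E°cell = +1.077 − (−0.332) = +1.409 V with n = 2.
At equilibrium E = 0, so log K = nE°cell / 0.0592 = (2)(+1.409) / 0.0592 = 47.6.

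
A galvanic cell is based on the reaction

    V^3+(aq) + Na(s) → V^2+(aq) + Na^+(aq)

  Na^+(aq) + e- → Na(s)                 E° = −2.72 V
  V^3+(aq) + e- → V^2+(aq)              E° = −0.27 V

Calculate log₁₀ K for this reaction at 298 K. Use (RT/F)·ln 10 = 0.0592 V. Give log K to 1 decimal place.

log K = 41.4

The V³⁺/V²⁺ couple is reduced (cathode); E°cell = −0.27 − (−2.72) = +2.45 V with n = 1.
At equilibrium E = 0, so log K = nE°cell / 0.0592 = (1)(+2.45) / 0.0592 = 41.4.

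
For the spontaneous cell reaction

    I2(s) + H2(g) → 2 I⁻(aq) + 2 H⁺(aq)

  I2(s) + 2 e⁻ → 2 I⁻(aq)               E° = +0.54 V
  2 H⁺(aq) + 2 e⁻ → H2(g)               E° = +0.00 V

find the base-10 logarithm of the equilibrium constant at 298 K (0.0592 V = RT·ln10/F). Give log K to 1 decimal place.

log K = 18.2

The I₂/I⁻ couple is reduced (cathode); E°cell = +0.54 − (+0.00) = +0.54 V with n = 2.
At equilibrium E = 0, so log K = nE°cell / 0.0592 = (2)(+0.54) / 0.0592 = 18.2.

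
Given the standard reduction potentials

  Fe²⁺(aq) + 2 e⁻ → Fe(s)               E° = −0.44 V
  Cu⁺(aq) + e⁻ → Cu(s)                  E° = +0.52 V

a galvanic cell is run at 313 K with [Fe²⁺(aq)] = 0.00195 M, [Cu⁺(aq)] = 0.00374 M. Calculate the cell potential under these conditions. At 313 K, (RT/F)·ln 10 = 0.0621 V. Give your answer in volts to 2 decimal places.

+0.89 V

The Cu⁺/Cu couple has the more positive E°, so it is the cathode; Fe²⁺/Fe is the anode.
E°cell = E°cat − E°an = +0.52 − (−0.44) = +0.96 V; n = 2.
Balancing gives 2 Cu⁺(aq) + Fe(s) → 2 Cu(s) + Fe²⁺(aq); hence Q = [Fe²⁺(aq)] / [Cu⁺(aq)]^2 = 139 (log Q = 2.144).
Applying E = E° − (RT ln10/nF)·log Q gives +0.96 − (0.0621/2)(2.144) = +0.89 V.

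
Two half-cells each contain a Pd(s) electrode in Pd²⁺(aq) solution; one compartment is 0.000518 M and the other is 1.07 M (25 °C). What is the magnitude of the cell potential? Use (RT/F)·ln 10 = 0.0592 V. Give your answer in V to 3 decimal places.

For a concentration cell E°cell = 0, since both electrodes use the same couple.
The compartment with the higher Pd²⁺(aq) concentration (1.07 M) acts as the cathode; ions are reduced there and produced at the dilute (0.000518 M) anode.
With n = 2, Ecell = −(0.0592/2)·log([dilute]/[conc]) = −(0.0592/2)·log(0.000518/1.07) = +0.098 V.

0.098 V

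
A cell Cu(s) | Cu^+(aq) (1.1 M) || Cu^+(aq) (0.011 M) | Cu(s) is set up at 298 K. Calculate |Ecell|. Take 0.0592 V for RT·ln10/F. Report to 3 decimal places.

For a concentration cell E°cell = 0, since both electrodes use the same couple.
The compartment with the higher Cu^+(aq) concentration (1.1 M) acts as the cathode; ions are reduced there and produced at the dilute (0.011 M) anode.
With n = 1, Ecell = −(0.0592/1)·log([dilute]/[conc]) = −(0.0592/1)·log(0.011/1.1) = +0.118 V.

0.118 V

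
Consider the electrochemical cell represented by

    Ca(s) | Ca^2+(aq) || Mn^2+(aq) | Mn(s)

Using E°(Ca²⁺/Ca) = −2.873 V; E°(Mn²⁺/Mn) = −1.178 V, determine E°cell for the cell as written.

By convention the left-hand electrode in cell notation is the anode (oxidation) and the right-hand electrode is the cathode (reduction).
E°cell = E°(right) − E°(left) = −1.178 − (−2.873) = +1.695 V.

+1.695 V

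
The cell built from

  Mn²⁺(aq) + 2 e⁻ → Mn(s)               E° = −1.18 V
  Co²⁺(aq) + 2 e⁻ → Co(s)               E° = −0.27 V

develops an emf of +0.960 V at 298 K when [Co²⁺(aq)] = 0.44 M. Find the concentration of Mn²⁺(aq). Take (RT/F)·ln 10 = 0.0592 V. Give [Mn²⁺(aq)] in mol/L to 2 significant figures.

Co²⁺/Co is the cathode (higher E°); E°cell = −0.27 − (−1.18) = +0.91 V with n = 2.
Since E = E° − (0.0592/n)·log Q, log Q = n(E° − E)/0.0592 = −1.689.
Balancing electrons gives Co²⁺(aq) + Mn(s) → Co(s) + Mn²⁺(aq); thus Q = [Mn²⁺(aq)] / [Co²⁺(aq)].
Solving for the unknown gives log [Mn²⁺(aq)] = −2.046, so [Mn²⁺(aq)] ≈ 0.0090 M.

0.0090 M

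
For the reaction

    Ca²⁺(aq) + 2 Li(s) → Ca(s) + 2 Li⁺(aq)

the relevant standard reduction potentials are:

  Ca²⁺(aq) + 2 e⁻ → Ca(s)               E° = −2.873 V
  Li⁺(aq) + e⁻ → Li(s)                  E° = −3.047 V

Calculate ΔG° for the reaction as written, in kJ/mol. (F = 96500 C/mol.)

−33.6 kJ/mol

In the reaction as written Ca²⁺(aq) is reduced, so the Ca²⁺/Ca couple is the cathode and Li⁺/Li is the anode.
E°cell = −2.873 − (−3.047) = +0.174 V; balancing electrons gives n = 2.
ΔG° = −nFE°cell = −(2)(96500)(+0.174) J/mol = −33.6 kJ/mol.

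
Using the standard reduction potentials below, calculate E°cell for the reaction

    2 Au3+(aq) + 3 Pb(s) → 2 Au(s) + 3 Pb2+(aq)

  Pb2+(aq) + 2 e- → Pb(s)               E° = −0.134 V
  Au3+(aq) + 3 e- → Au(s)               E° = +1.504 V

+1.638 V

Au3+(aq) gains electrons, so the Au³⁺/Au couple is the cathode; the Pb²⁺/Pb couple is the anode.
E°cell = E°(cathode) − E°(anode) = +1.504 − (−0.134) = +1.638 V.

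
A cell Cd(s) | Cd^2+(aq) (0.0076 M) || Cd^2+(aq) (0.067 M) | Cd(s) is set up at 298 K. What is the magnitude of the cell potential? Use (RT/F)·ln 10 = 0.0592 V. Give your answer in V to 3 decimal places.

0.028 V

For a concentration cell E°cell = 0, since both electrodes use the same couple.
The compartment with the higher Cd^2+(aq) concentration (0.067 M) acts as the cathode; ions are reduced there and produced at the dilute (0.0076 M) anode.
With n = 2, Ecell = −(0.0592/2)·log([dilute]/[conc]) = −(0.0592/2)·log(0.0076/0.067) = +0.028 V.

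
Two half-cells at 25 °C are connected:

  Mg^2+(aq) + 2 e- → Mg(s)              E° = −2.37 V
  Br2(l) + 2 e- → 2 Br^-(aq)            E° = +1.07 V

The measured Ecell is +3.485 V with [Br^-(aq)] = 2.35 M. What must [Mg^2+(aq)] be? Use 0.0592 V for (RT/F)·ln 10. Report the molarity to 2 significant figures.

Br₂/Br⁻ is the cathode (higher E°); E°cell = +1.07 − (−2.37) = +3.44 V with n = 2.
From the Nernst equation, log Q = n(E° − E)/0.0592 = 2·(+3.44 − (+3.485))/0.0592 = −1.520.
The balanced reaction is Br2(l) + Mg(s) → 2 Br^-(aq) + Mg^2+(aq), so Q = [Br^-(aq)]^2·[Mg^2+(aq)].
Isolating [Mg^2+(aq)] in Q = 10^{−1.520} yields log [Mg^2+(aq)] = −2.262, i.e. 0.0055 M.

0.0055 M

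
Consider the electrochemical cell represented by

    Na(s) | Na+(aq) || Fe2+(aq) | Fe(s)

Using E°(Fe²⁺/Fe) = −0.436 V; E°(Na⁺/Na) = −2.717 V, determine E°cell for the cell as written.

+2.281 V

By convention the left-hand electrode in cell notation is the anode (oxidation) and the right-hand electrode is the cathode (reduction).
E°cell = E°(right) − E°(left) = −0.436 − (−2.717) = +2.281 V.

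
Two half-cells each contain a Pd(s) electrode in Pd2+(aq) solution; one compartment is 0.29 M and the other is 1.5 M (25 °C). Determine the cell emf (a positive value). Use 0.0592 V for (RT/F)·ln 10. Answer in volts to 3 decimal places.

0.021 V

For a concentration cell E°cell = 0, since both electrodes use the same couple.
The compartment with the higher Pd2+(aq) concentration (1.5 M) acts as the cathode; ions are reduced there and produced at the dilute (0.29 M) anode.
With n = 2, Ecell = −(0.0592/2)·log([dilute]/[conc]) = −(0.0592/2)·log(0.29/1.5) = +0.021 V.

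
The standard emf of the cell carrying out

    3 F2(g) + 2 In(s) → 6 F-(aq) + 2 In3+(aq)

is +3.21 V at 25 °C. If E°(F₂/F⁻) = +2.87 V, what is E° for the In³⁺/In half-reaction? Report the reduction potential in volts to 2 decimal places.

In the reaction as written the F₂/F⁻ couple is reduced (cathode) and In³⁺/In is oxidized (anode), so E°cell = E°(F₂/F⁻) − E°(In³⁺/In).
E°(In³⁺/In) = E°(cathode) − E°cell = +2.87 − (+3.21) = −0.34 V.

−0.34 V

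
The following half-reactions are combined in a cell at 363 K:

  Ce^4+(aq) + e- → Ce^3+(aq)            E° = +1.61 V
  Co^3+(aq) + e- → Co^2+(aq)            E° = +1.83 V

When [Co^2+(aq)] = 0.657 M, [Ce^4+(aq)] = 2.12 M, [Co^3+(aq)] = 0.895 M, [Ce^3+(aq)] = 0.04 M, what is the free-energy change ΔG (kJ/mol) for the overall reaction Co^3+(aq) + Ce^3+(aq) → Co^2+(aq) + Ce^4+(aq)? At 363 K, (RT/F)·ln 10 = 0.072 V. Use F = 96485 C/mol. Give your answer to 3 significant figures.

With Co³⁺/Co²⁺ reduced at the cathode, E°cell = +1.83 − (+1.61) = +0.22 V and n = 1.
Q = ([Co^2+(aq)]·[Ce^4+(aq)]) / ([Co^3+(aq)]·[Ce^3+(aq)]) = 38.9, so log Q = 1.590 and E = +0.22 − (0.072/1)(1.590) = +0.1055 V.
Then ΔG = −nFE = −1 × 96485 × +0.1055 J/mol = −10.2 kJ/mol.

−10.2 kJ/mol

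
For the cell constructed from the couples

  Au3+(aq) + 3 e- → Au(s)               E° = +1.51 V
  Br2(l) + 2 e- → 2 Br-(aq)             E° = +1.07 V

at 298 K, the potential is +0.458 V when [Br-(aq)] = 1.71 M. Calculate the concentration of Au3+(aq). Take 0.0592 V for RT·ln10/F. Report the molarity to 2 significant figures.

1.6 M

Au³⁺/Au is the cathode (higher E°); E°cell = +1.51 − (+1.07) = +0.44 V with n = 6.
Since E = E° − (0.0592/n)·log Q, log Q = n(E° − E)/0.0592 = −1.824.
The balanced reaction is 2 Au3+(aq) + 6 Br-(aq) → 2 Au(s) + 3 Br2(l), so Q = 1 / ([Au3+(aq)]^2·[Br-(aq)]^6).
Solving for the unknown gives log [Au3+(aq)] = 0.213, so [Au3+(aq)] ≈ 1.6 M.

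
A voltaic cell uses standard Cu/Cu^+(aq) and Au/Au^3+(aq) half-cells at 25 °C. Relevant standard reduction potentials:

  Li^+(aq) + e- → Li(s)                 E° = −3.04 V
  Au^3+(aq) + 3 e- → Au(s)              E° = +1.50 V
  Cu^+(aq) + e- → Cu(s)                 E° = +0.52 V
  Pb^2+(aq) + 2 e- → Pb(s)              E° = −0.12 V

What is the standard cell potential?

+0.98 V

Of the two couples in this cell, the one with the more positive reduction potential is reduced at the cathode: here that is Au³⁺/Au (+1.50 V); Cu⁺/Cu (+0.52 V) is the anode.
E°cell = E°(cathode) − E°(anode) = +1.50 − (+0.52) = +0.98 V.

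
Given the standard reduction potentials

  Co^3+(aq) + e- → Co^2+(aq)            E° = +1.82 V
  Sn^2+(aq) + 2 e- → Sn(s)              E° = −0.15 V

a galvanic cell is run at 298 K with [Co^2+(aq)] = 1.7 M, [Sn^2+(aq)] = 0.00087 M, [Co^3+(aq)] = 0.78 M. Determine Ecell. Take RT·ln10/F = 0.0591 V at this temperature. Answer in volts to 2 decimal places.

Since E°(Co³⁺/Co²⁺) > E°(Sn²⁺/Sn), Co³⁺/Co²⁺ serves as the cathode.
E°cell = +1.82 − (−0.15) = +1.97 V, with n = 2 electrons transferred.
For the overall reaction 2 Co^3+(aq) + Sn(s) → 2 Co^2+(aq) + Sn^2+(aq), Q = ([Co^2+(aq)]^2·[Sn^2+(aq)]) / [Co^3+(aq)]^2 = 0.00413, giving log Q = −2.384.
Applying E = E° − (RT ln10/nF)·log Q gives +1.97 − (0.0591/2)(−2.384) = +2.04 V.

+2.04 V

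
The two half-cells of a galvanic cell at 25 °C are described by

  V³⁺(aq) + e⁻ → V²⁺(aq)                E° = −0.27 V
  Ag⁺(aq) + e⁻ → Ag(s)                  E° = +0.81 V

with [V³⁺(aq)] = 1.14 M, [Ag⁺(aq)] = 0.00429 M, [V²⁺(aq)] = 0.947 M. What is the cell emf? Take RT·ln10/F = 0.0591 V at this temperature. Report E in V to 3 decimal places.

+0.935 V

The Ag⁺/Ag couple has the more positive E°, so it is the cathode; V³⁺/V²⁺ is the anode.
E°cell = E°cat − E°an = +0.81 − (−0.27) = +1.08 V; n = 1.
Balancing gives Ag⁺(aq) + V²⁺(aq) → Ag(s) + V³⁺(aq); hence Q = [V³⁺(aq)] / ([Ag⁺(aq)]·[V²⁺(aq)]) = 281 (log Q = 2.448).
By the Nernst equation, E = +1.08 − (0.0591/1)·(2.448) = +0.935 V.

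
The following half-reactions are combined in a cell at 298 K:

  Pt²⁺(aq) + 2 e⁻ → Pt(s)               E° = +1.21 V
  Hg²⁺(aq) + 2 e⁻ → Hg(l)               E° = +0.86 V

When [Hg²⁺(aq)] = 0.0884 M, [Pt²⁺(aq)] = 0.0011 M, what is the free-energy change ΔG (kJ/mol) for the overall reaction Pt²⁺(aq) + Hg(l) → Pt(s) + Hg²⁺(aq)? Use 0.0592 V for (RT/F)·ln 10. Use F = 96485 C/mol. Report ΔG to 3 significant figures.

−56.7 kJ/mol

The standard cell potential is +1.21 − (+0.86) = +0.35 V, with n = 2 electrons in the balanced equation.
Here Q = [Hg²⁺(aq)] / [Pt²⁺(aq)] = 80.4 (log Q = 1.905), giving E = +0.35 − (0.0592/2)·(1.905) = +0.2936 V.
Then ΔG = −nFE = −2 × 96485 × +0.2936 J/mol = −56.7 kJ/mol.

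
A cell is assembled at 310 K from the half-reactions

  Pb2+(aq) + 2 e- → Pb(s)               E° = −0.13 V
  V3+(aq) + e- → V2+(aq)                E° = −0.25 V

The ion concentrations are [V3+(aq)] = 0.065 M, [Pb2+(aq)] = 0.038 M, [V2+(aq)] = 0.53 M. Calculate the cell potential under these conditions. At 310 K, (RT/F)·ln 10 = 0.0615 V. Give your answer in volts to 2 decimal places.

Since E°(Pb²⁺/Pb) > E°(V³⁺/V²⁺), Pb²⁺/Pb serves as the cathode.
E°cell = E°cat − E°an = −0.13 − (−0.25) = +0.12 V; n = 2.
For the overall reaction Pb2+(aq) + 2 V2+(aq) → Pb(s) + 2 V3+(aq), Q = [V3+(aq)]^2 / ([Pb2+(aq)]·[V2+(aq)]^2) = 0.396, giving log Q = −0.403.
By the Nernst equation, E = +0.12 − (0.0615/2)·(−0.403) = +0.13 V.

+0.13 V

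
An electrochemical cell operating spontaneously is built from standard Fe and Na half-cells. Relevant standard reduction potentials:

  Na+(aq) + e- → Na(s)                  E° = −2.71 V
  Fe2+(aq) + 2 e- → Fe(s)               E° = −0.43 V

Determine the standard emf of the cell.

The Fe²⁺/Fe couple has the higher E°, so Fe ion is reduced (cathode) and Na is oxidized (anode).
E°cell = E°(cathode) − E°(anode) = −0.43 − (−2.71) = +2.28 V.

+2.28 V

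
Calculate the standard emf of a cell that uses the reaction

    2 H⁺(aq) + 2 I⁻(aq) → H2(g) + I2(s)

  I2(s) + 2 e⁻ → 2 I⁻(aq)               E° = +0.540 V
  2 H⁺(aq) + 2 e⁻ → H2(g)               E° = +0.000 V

−0.540 V

In the reaction as written, H⁺(aq) is reduced (cathode) and I2(s) is produced by oxidation at the anode.
E°cell = E°(cathode) − E°(anode) = +0.000 − (+0.540) = −0.540 V.
The negative E°cell means the reaction is non-spontaneous in the direction written.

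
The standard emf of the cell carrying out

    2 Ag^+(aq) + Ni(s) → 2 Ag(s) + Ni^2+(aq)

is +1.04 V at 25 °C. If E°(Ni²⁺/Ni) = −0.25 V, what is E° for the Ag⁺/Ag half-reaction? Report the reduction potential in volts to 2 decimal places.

In the reaction as written the Ag⁺/Ag couple is reduced (cathode) and Ni²⁺/Ni is oxidized (anode), so E°cell = E°(Ag⁺/Ag) − E°(Ni²⁺/Ni).
E°(Ag⁺/Ag) = E°cell + E°(anode) = +1.04 + (−0.25) = +0.79 V.

+0.79 V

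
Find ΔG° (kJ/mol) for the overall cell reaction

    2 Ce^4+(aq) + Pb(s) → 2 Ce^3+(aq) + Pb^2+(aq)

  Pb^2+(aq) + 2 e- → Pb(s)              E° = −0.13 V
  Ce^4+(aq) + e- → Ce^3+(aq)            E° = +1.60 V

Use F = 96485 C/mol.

In the reaction as written Ce^4+(aq) is reduced, so the Ce⁴⁺/Ce³⁺ couple is the cathode and Pb²⁺/Pb is the anode.
E°cell = +1.60 − (−0.13) = +1.73 V; balancing electrons gives n = 2.
ΔG° = −nFE°cell = −(2)(96485)(+1.73) J/mol = −334 kJ/mol.

−334 kJ/mol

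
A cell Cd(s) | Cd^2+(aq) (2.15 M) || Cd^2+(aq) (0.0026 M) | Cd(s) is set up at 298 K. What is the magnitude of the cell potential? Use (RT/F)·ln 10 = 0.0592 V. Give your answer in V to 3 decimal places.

0.086 V

For a concentration cell E°cell = 0, since both electrodes use the same couple.
The compartment with the higher Cd^2+(aq) concentration (2.15 M) acts as the cathode; ions are reduced there and produced at the dilute (0.0026 M) anode.
With n = 2, Ecell = −(0.0592/2)·log([dilute]/[conc]) = −(0.0592/2)·log(0.0026/2.15) = +0.086 V.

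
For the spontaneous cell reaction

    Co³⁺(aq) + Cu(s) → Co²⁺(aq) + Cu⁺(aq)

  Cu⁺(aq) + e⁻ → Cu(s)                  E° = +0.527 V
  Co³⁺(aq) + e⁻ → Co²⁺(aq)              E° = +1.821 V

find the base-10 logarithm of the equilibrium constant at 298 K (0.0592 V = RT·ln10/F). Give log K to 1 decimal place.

log K = 21.9

The Co³⁺/Co²⁺ couple is reduced (cathode); E°cell = +1.821 − (+0.527) = +1.294 V with n = 1.
At equilibrium E = 0, so log K = nE°cell / 0.0592 = (1)(+1.294) / 0.0592 = 21.9.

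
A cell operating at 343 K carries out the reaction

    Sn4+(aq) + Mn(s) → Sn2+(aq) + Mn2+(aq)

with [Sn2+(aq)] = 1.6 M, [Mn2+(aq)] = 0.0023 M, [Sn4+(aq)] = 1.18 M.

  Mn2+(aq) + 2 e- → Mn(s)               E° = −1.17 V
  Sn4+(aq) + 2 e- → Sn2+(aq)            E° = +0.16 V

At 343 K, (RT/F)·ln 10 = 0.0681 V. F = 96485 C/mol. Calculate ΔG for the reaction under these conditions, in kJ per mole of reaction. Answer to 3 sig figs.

E°cell = +0.16 − (−1.17) = +1.33 V; the balanced reaction transfers n = 2 electrons.
Q = ([Sn2+(aq)]·[Mn2+(aq)]) / [Sn4+(aq)] = 0.00312, so log Q = −2.506 and E = +1.33 − (0.0681/2)(−2.506) = +1.4153 V.
Then ΔG = −nFE = −2 × 96485 × +1.4153 J/mol = −273 kJ/mol.

−273 kJ/mol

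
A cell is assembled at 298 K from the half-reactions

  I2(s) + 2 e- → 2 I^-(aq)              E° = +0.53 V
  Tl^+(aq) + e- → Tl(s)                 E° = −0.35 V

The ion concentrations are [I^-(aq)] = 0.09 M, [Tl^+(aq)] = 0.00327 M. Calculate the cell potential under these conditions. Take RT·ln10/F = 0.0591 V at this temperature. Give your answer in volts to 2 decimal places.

Since E°(I₂/I⁻) > E°(Tl⁺/Tl), I₂/I⁻ serves as the cathode.
E°cell = +0.53 − (−0.35) = +0.88 V, with n = 2 electrons transferred.
For the overall reaction I2(s) + 2 Tl(s) → 2 I^-(aq) + 2 Tl^+(aq), Q = [I^-(aq)]^2·[Tl^+(aq)]^2 = 8.66×10^−8, giving log Q = −7.062.
E = E° − (0.0591/n)·log Q = +0.88 − (0.0591/2)(−7.062) = +1.09 V.

+1.09 V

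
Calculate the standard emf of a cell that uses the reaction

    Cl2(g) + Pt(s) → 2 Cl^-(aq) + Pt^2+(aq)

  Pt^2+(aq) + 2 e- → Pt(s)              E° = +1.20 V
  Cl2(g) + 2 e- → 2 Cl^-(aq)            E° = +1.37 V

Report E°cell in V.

In the reaction as written, Cl2(g) is reduced (cathode) and Pt^2+(aq) is produced by oxidation at the anode.
E°cell = E°(cathode) − E°(anode) = +1.37 − (+1.20) = +0.17 V.
The positive value indicates the reaction is spontaneous as written.

+0.17 V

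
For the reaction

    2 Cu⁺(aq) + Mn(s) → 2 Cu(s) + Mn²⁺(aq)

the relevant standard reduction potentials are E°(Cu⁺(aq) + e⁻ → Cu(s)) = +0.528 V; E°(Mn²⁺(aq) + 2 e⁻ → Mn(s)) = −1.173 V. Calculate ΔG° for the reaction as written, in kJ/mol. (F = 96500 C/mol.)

In the reaction as written Cu⁺(aq) is reduced, so the Cu⁺/Cu couple is the cathode and Mn²⁺/Mn is the anode.
E°cell = +0.528 − (−1.173) = +1.701 V; balancing electrons gives n = 2.
ΔG° = −nFE°cell = −(2)(96500)(+1.701) J/mol = −328 kJ/mol.

−328 kJ/mol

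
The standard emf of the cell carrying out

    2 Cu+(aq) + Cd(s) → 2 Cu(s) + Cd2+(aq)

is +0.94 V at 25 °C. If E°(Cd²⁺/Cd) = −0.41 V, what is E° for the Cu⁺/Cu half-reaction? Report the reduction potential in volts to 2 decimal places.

In the reaction as written the Cu⁺/Cu couple is reduced (cathode) and Cd²⁺/Cd is oxidized (anode), so E°cell = E°(Cu⁺/Cu) − E°(Cd²⁺/Cd).
E°(Cu⁺/Cu) = E°cell + E°(anode) = +0.94 + (−0.41) = +0.53 V.

+0.53 V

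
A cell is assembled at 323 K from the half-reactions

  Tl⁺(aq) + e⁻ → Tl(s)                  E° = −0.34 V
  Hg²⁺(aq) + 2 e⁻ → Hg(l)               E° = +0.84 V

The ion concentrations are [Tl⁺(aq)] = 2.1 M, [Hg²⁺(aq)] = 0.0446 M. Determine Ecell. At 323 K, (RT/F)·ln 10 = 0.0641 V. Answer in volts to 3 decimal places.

+1.116 V

The Hg²⁺/Hg couple has the more positive E°, so it is the cathode; Tl⁺/Tl is the anode.
E°cell = E°cat − E°an = +0.84 − (−0.34) = +1.18 V; n = 2.
The balanced reaction is Hg²⁺(aq) + 2 Tl(s) → Hg(l) + 2 Tl⁺(aq), so Q = [Tl⁺(aq)]^2 / [Hg²⁺(aq)] = 98.9 and log Q = 1.995.
E = E° − (0.0641/n)·log Q = +1.18 − (0.0641/2)(1.995) = +1.116 V.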